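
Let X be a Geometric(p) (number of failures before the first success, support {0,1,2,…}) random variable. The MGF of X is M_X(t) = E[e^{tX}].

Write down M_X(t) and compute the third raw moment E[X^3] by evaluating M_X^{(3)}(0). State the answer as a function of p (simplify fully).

M_X(t) = p/(-(1 - p)*e^(t) + 1)

E[X^3] = D^3[M](0) = -1 + 7/p - 12/p^2 + 6/p^3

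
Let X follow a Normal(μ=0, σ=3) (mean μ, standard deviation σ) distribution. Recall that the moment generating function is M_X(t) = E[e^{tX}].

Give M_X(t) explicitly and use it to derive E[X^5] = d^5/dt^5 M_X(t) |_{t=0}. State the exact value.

M_X(t) = e^(9*t^2/2)
M^(5)(t) = 59049*t^5*e^(9*t^2/2) + 65610*t^3*e^(9*t^2/2) + 10935*t*e^(9*t^2/2)

E[X^5] = M^(5)(0) = 0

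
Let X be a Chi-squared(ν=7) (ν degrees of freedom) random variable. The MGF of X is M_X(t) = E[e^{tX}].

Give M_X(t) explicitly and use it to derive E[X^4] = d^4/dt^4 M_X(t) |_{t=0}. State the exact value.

E[X^4] = D^4[M](0) = 9009

M_X(t) = (1 - 2*t)^(-7/2)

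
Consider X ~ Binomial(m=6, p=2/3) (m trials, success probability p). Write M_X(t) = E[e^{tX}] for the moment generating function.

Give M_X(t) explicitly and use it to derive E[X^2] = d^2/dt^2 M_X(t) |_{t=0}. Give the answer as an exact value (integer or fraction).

M_X(t) = (2*e^(t)/3 + 1/3)^6
M′(t) = 128*e^(6*t)/243 + 320*e^(5*t)/243 + 320*e^(4*t)/243 + 160*e^(3*t)/243 + 40*e^(2*t)/243 + 4*e^(t)/243
M′′(t) = 256*e^(6*t)/81 + 1600*e^(5*t)/243 + 1280*e^(4*t)/243 + 160*e^(3*t)/81 + 80*e^(2*t)/243 + 4*e^(t)/243

E[X^2] = M′′(0) = 52/3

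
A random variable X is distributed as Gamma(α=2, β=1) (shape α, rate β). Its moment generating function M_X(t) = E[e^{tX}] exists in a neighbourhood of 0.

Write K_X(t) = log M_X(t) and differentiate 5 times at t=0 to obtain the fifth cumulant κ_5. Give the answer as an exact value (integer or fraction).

κ_5 = K′′′′′(0) = 48

M_X(t) = (1 - t)^(-2)
K_X(t) = log M_X(t) = -2*log(1 - t)
K′(t) = -2/(t - 1)
K′′(t) = 2/(t^2 - 2*t + 1)
K′′′(t) = -4/(t^3 - 3*t^2 + 3*t - 1)
K′′′′(t) = 12/(t^4 - 4*t^3 + 6*t^2 - 4*t + 1)
K′′′′′(t) = -48/(t^5 - 5*t^4 + 10*t^3 - 10*t^2 + 5*t - 1)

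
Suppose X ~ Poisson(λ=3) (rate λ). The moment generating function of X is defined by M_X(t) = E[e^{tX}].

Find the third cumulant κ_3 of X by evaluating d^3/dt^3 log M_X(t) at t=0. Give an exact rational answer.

κ_3 = K′′′(0) = 3

M_X(t) = e^(3*e^(t) - 3)
K_X(t) = log M_X(t) = 3*e^(t) - 3
K′(t) = 3*e^(t)
K′′(t) = 3*e^(t)
K′′′(t) = 3*e^(t)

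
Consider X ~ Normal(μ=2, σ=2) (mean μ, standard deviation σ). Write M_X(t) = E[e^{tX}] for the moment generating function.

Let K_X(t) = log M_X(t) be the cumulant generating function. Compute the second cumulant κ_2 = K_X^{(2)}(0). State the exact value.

M_X(t) = e^(2*t^2 + 2*t)
K_X(t) = log M_X(t) = 2*t^2 + 2*t
D^2[K](t) = 4

κ_2 = D^2[K](0) = 4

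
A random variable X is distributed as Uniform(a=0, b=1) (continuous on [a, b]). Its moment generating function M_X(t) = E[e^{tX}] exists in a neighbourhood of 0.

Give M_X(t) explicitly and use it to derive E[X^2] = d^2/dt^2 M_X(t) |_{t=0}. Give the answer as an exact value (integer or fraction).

M_X(t) = (e^(t) - 1)/t
M^(2)(t) = (t^2*e^(t) - 2*t*e^(t) + 2*e^(t) - 2)/t^3

E[X^2] = M^(2)(0) = 1/3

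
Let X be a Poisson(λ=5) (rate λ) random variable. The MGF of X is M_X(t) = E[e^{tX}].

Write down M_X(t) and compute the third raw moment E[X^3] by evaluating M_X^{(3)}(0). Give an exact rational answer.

M_X(t) = e^(5*e^(t) - 5)
M^(3)(t) = (125*e^(3*t)*e^(5*e^(t)) + 75*e^(2*t)*e^(5*e^(t)) + 5*e^(t)*e^(5*e^(t)))*e^(-5)

E[X^3] = M^(3)(0) = 205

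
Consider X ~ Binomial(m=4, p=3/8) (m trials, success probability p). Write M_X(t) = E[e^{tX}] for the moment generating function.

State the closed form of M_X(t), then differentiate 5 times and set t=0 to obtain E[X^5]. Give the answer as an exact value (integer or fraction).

M_X(t) = (3*e^(t)/8 + 5/8)^4
D^5[M](t) = 81*e^(4*t)/4 + 32805*e^(3*t)/1024 + 675*e^(2*t)/64 + 375*e^(t)/1024

E[X^5] = D^5[M](0) = 16179/256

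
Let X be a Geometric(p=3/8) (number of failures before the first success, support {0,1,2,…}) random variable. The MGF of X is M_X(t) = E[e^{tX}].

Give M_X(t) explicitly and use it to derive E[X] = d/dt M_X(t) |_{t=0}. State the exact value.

M_X(t) = 3/(8*(1 - 5*e^(t)/8))
M^(1)(t) = 15*e^(t)/(25*e^(2*t) - 80*e^(t) + 64)

E[X] = M^(1)(0) = 5/3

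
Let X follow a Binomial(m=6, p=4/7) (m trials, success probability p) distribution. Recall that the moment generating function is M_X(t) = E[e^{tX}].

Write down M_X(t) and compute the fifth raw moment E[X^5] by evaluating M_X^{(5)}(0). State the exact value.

E[X^5] = M′′′′′(0) = 19123704/16807

M_X(t) = (4*e^(t)/7 + 3/7)^6
M′(t) = 24576*e^(6*t)/117649 + 92160*e^(5*t)/117649 + 138240*e^(4*t)/117649 + 103680*e^(3*t)/117649 + 38880*e^(2*t)/117649 + 5832*e^(t)/117649
M′′(t) = 147456*e^(6*t)/117649 + 460800*e^(5*t)/117649 + 552960*e^(4*t)/117649 + 311040*e^(3*t)/117649 + 77760*e^(2*t)/117649 + 5832*e^(t)/117649
M′′′(t) = 884736*e^(6*t)/117649 + 2304000*e^(5*t)/117649 + 2211840*e^(4*t)/117649 + 933120*e^(3*t)/117649 + 155520*e^(2*t)/117649 + 5832*e^(t)/117649
M′′′′(t) = 5308416*e^(6*t)/117649 + 11520000*e^(5*t)/117649 + 8847360*e^(4*t)/117649 + 2799360*e^(3*t)/117649 + 311040*e^(2*t)/117649 + 5832*e^(t)/117649
M′′′′′(t) = 31850496*e^(6*t)/117649 + 57600000*e^(5*t)/117649 + 35389440*e^(4*t)/117649 + 8398080*e^(3*t)/117649 + 622080*e^(2*t)/117649 + 5832*e^(t)/117649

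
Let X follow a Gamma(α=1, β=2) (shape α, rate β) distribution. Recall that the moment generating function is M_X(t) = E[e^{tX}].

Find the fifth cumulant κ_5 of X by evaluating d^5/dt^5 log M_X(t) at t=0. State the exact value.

κ_5 = d^5K/dt^5 |_{t=0} = 3/4

M_X(t) = 2/(2 - t)
K_X(t) = log M_X(t) = -log(2 - t) + log(2)
dK/dt = -1/(t - 2)
d^2K/dt^2 = 1/(t^2 - 4*t + 4)
d^3K/dt^3 = -2/(t^3 - 6*t^2 + 12*t - 8)
d^4K/dt^4 = 6/(t^4 - 8*t^3 + 24*t^2 - 32*t + 16)
d^5K/dt^5 = -24/(t^5 - 10*t^4 + 40*t^3 - 80*t^2 + 80*t - 32)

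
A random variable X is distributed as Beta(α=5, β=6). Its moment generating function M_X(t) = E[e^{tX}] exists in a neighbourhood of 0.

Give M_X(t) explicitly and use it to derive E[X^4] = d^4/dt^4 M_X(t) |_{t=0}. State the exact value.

E[X^4] = M′′′′(0) = 10/143

M_X(t) = ₁F₁(5; 11; t)
M′(t) = 5*₁F₁(6; 12; t)/11
M′′(t) = 5*₁F₁(7; 13; t)/22
M′′′(t) = 35*₁F₁(8; 14; t)/286
M′′′′(t) = 10*₁F₁(9; 15; t)/143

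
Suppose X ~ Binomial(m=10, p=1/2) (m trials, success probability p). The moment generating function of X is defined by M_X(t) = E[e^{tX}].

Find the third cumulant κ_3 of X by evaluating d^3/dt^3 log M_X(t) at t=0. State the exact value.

κ_3 = d^3K/dt^3 |_{t=0} = 0

M_X(t) = (e^(t)/2 + 1/2)^10
K_X(t) = log M_X(t) = 10*log(e^(t)/2 + 1/2)
dK/dt = 10*e^(t)/(e^(t) + 1)
d^2K/dt^2 = 10*e^(t)/(e^(2*t) + 2*e^(t) + 1)
d^3K/dt^3 = (-10*e^(2*t) + 10*e^(t))/(e^(3*t) + 3*e^(2*t) + 3*e^(t) + 1)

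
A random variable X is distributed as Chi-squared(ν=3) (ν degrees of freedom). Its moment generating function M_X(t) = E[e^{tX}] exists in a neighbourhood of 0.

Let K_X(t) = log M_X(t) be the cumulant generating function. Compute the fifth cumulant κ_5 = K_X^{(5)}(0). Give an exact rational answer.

M_X(t) = (1 - 2*t)^(-3/2)
K_X(t) = log M_X(t) = -3*log(1 - 2*t)/2
K^(5)(t) = -1152/(32*t^5 - 80*t^4 + 80*t^3 - 40*t^2 + 10*t - 1)

κ_5 = K^(5)(0) = 1152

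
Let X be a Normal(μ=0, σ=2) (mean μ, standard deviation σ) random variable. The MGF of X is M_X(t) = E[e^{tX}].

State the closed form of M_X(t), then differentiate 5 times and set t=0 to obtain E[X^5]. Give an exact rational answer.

E[X^5] = M^(5)(0) = 0

M_X(t) = e^(2*t^2)
M^(5)(t) = 1024*t^5*e^(2*t^2) + 2560*t^3*e^(2*t^2) + 960*t*e^(2*t^2)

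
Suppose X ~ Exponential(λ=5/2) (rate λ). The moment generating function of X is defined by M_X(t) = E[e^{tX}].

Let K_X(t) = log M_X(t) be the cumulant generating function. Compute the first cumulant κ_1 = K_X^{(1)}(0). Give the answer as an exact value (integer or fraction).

M_X(t) = 5/(2*(5/2 - t))
K_X(t) = log M_X(t) = -log(5/2 - t) - log(2) + log(5)
K′(t) = -2/(2*t - 5)

κ_1 = K′(0) = 2/5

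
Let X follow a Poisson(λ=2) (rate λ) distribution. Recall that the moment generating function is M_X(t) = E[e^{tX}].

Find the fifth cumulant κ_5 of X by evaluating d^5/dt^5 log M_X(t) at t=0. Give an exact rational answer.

M_X(t) = e^(2*e^(t) - 2)
K_X(t) = log M_X(t) = 2*e^(t) - 2
D^5[K](t) = 2*e^(t)

κ_5 = D^5[K](0) = 2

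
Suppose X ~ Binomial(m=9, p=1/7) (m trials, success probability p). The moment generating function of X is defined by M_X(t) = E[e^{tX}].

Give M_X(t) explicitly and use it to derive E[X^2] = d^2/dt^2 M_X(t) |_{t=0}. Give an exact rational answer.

E[X^2] = M^(2)(0) = 135/49

M_X(t) = (e^(t)/7 + 6/7)^9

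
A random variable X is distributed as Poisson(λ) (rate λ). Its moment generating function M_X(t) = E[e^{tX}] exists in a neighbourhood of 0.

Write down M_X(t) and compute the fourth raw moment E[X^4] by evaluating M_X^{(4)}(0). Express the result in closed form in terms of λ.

E[X^4] = M′′′′(0) = λ*(λ^3 + 6*λ^2 + 7*λ + 1)

M_X(t) = e^(λ*(e^(t) - 1))
M′(t) = λ*e^(-λ)*e^(t)*e^(λ*e^(t))
M′′(t) = (λ^2*e^(2*t)*e^(λ*e^(t)) + λ*e^(t)*e^(λ*e^(t)))*e^(-λ)
M′′′(t) = (λ^3*e^(3*t)*e^(λ*e^(t)) + 3*λ^2*e^(2*t)*e^(λ*e^(t)) + λ*e^(t)*e^(λ*e^(t)))*e^(-λ)
M′′′′(t) = (λ^4*e^(4*t)*e^(λ*e^(t)) + 6*λ^3*e^(3*t)*e^(λ*e^(t)) + 7*λ^2*e^(2*t)*e^(λ*e^(t)) + λ*e^(t)*e^(λ*e^(t)))*e^(-λ)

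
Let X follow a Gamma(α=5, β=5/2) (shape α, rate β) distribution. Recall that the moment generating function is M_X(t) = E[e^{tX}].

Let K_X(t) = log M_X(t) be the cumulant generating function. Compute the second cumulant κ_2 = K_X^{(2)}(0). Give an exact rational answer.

M_X(t) = 3125/(32*(5/2 - t)^5)
K_X(t) = log M_X(t) = -5*log(5/2 - t) - 5*log(2) + 5*log(5)
K^(2)(t) = 20/(4*t^2 - 20*t + 25)

κ_2 = K^(2)(0) = 4/5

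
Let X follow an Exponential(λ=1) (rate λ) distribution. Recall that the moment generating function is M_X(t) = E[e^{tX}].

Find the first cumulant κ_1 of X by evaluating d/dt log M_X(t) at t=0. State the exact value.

M_X(t) = 1/(1 - t)
K_X(t) = log M_X(t) = -log(1 - t)
K′(t) = -1/(t - 1)

κ_1 = K′(0) = 1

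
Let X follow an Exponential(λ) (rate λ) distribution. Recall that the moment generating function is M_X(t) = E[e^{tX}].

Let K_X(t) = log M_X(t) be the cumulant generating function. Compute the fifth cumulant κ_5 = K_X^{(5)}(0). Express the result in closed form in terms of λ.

κ_5 = K′′′′′(0) = 24/λ^5

M_X(t) = λ/(λ - t)
K_X(t) = log M_X(t) = log(λ) - log(λ - t)
K′(t) = -1/(-λ + t)
K′′(t) = 1/(λ^2 - 2*λ*t + t^2)
K′′′(t) = -2/(-λ^3 + 3*λ^2*t - 3*λ*t^2 + t^3)
K′′′′(t) = 6/(λ^4 - 4*λ^3*t + 6*λ^2*t^2 - 4*λ*t^3 + t^4)
K′′′′′(t) = -24/(-λ^5 + 5*λ^4*t - 10*λ^3*t^2 + 10*λ^2*t^3 - 5*λ*t^4 + t^5)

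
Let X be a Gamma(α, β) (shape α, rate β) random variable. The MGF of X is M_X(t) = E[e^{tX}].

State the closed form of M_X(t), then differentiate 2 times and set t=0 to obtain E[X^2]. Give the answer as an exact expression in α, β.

M_X(t) = (β/(β - t))^α
M^(2)(t) = (α^2*β^α*(1/(β - t))^α + α*β^α*(1/(β - t))^α)/(β^2 - 2*β*t + t^2)

E[X^2] = M^(2)(0) = α*(α + 1)/β^2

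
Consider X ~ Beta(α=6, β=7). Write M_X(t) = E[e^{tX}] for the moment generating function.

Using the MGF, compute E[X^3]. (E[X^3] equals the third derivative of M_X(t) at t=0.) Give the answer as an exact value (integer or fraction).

M_X(t) = ₁F₁(6; 13; t)
D^3[M](t) = 8*₁F₁(9; 16; t)/65

E[X^3] = D^3[M](0) = 8/65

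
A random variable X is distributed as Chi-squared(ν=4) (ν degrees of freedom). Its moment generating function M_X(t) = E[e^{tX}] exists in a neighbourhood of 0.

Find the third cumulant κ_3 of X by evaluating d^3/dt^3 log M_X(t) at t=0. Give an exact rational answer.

κ_3 = D^3[K](0) = 32

M_X(t) = (1 - 2*t)^(-2)
K_X(t) = log M_X(t) = -2*log(1 - 2*t)
D^3[K](t) = -32/(8*t^3 - 12*t^2 + 6*t - 1)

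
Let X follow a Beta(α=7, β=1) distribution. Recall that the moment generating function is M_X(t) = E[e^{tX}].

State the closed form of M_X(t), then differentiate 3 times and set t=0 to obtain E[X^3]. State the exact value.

M_X(t) = ₁F₁(7; 8; t)
M^(3)(t) = 7*₁F₁(10; 11; t)/10

E[X^3] = M^(3)(0) = 7/10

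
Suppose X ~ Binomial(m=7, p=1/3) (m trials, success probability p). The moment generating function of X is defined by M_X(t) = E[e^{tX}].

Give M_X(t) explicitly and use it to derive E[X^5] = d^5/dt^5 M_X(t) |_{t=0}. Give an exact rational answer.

E[X^5] = d^5M/dt^5 |_{t=0} = 10283/27

M_X(t) = (e^(t)/3 + 2/3)^7
dM/dt = 7*e^(7*t)/2187 + 28*e^(6*t)/729 + 140*e^(5*t)/729 + 1120*e^(4*t)/2187 + 560*e^(3*t)/729 + 448*e^(2*t)/729 + 448*e^(t)/2187
d^2M/dt^2 = 49*e^(7*t)/2187 + 56*e^(6*t)/243 + 700*e^(5*t)/729 + 4480*e^(4*t)/2187 + 560*e^(3*t)/243 + 896*e^(2*t)/729 + 448*e^(t)/2187
d^3M/dt^3 = 343*e^(7*t)/2187 + 112*e^(6*t)/81 + 3500*e^(5*t)/729 + 17920*e^(4*t)/2187 + 560*e^(3*t)/81 + 1792*e^(2*t)/729 + 448*e^(t)/2187
d^4M/dt^4 = 2401*e^(7*t)/2187 + 224*e^(6*t)/27 + 17500*e^(5*t)/729 + 71680*e^(4*t)/2187 + 560*e^(3*t)/27 + 3584*e^(2*t)/729 + 448*e^(t)/2187
d^5M/dt^5 = 16807*e^(7*t)/2187 + 448*e^(6*t)/9 + 87500*e^(5*t)/729 + 286720*e^(4*t)/2187 + 560*e^(3*t)/9 + 7168*e^(2*t)/729 + 448*e^(t)/2187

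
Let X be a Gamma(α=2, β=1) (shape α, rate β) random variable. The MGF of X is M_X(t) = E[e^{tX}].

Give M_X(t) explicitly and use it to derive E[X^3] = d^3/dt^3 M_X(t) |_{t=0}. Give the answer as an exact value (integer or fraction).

E[X^3] = D^3[M](0) = 24

M_X(t) = (1 - t)^(-2)
D^3[M](t) = -24/(t^5 - 5*t^4 + 10*t^3 - 10*t^2 + 5*t - 1)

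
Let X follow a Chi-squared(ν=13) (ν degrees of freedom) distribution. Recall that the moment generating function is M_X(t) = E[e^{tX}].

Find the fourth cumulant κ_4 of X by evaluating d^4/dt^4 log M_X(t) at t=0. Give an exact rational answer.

M_X(t) = (1 - 2*t)^(-13/2)
K_X(t) = log M_X(t) = -13*log(1 - 2*t)/2
K′(t) = -13/(2*t - 1)
K′′(t) = 26/(4*t^2 - 4*t + 1)
K′′′(t) = -104/(8*t^3 - 12*t^2 + 6*t - 1)
K′′′′(t) = 624/(16*t^4 - 32*t^3 + 24*t^2 - 8*t + 1)

κ_4 = K′′′′(0) = 624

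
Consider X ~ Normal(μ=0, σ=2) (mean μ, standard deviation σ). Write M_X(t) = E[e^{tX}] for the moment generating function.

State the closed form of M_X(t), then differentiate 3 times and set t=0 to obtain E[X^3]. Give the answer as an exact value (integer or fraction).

E[X^3] = D^3[M](0) = 0

M_X(t) = e^(2*t^2)
D^3[M](t) = 64*t^3*e^(2*t^2) + 48*t*e^(2*t^2)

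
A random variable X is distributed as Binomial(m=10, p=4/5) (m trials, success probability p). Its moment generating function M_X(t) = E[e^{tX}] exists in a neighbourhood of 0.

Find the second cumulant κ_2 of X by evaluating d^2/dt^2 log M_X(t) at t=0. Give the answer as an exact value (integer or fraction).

κ_2 = K^(2)(0) = 8/5

M_X(t) = (4*e^(t)/5 + 1/5)^10
K_X(t) = log M_X(t) = 10*log(4*e^(t)/5 + 1/5)
K^(2)(t) = 40*e^(t)/(16*e^(2*t) + 8*e^(t) + 1)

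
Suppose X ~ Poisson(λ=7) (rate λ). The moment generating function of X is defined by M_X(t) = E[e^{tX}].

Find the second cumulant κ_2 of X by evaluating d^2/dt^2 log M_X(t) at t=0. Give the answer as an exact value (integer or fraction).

κ_2 = K′′(0) = 7

M_X(t) = e^(7*e^(t) - 7)
K_X(t) = log M_X(t) = 7*e^(t) - 7
K′(t) = 7*e^(t)
K′′(t) = 7*e^(t)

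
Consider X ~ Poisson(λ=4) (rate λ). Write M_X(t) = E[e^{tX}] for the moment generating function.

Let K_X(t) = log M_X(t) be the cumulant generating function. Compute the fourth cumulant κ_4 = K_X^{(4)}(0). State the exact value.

κ_4 = K^(4)(0) = 4

M_X(t) = e^(4*e^(t) - 4)
K_X(t) = log M_X(t) = 4*e^(t) - 4
K^(4)(t) = 4*e^(t)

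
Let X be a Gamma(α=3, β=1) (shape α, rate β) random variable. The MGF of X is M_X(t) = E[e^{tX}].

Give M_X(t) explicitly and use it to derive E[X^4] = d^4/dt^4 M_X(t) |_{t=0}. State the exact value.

M_X(t) = (1 - t)^(-3)
M^(4)(t) = -360/(t^7 - 7*t^6 + 21*t^5 - 35*t^4 + 35*t^3 - 21*t^2 + 7*t - 1)

E[X^4] = M^(4)(0) = 360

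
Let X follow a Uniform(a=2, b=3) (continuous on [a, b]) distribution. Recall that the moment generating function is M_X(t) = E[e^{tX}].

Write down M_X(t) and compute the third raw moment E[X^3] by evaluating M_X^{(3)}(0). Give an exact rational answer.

M_X(t) = (e^(3*t) - e^(2*t))/t
dM/dt = (3*t*e^(3*t) - 2*t*e^(2*t) - e^(3*t) + e^(2*t))/t^2
d^2M/dt^2 = (9*t^2*e^(3*t) - 4*t^2*e^(2*t) - 6*t*e^(3*t) + 4*t*e^(2*t) + 2*e^(3*t) - 2*e^(2*t))/t^3
d^3M/dt^3 = (27*t^3*e^(3*t) - 8*t^3*e^(2*t) - 27*t^2*e^(3*t) + 12*t^2*e^(2*t) + 18*t*e^(3*t) - 12*t*e^(2*t) - 6*e^(3*t) + 6*e^(2*t))/t^4

E[X^3] = d^3M/dt^3 |_{t=0} = 65/4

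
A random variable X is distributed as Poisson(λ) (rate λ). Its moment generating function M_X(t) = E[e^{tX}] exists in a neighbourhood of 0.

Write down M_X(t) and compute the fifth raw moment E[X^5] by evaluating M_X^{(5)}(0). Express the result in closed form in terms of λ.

M_X(t) = e^(λ*(e^(t) - 1))
dM/dt = λ*e^(-λ)*e^(t)*e^(λ*e^(t))
d^2M/dt^2 = (λ^2*e^(2*t)*e^(λ*e^(t)) + λ*e^(t)*e^(λ*e^(t)))*e^(-λ)
d^3M/dt^3 = (λ^3*e^(3*t)*e^(λ*e^(t)) + 3*λ^2*e^(2*t)*e^(λ*e^(t)) + λ*e^(t)*e^(λ*e^(t)))*e^(-λ)
d^4M/dt^4 = (λ^4*e^(4*t)*e^(λ*e^(t)) + 6*λ^3*e^(3*t)*e^(λ*e^(t)) + 7*λ^2*e^(2*t)*e^(λ*e^(t)) + λ*e^(t)*e^(λ*e^(t)))*e^(-λ)
d^5M/dt^5 = (λ^5*e^(5*t)*e^(λ*e^(t)) + 10*λ^4*e^(4*t)*e^(λ*e^(t)) + 25*λ^3*e^(3*t)*e^(λ*e^(t)) + 15*λ^2*e^(2*t)*e^(λ*e^(t)) + λ*e^(t)*e^(λ*e^(t)))*e^(-λ)

E[X^5] = d^5M/dt^5 |_{t=0} = λ*(λ^4 + 10*λ^3 + 25*λ^2 + 15*λ + 1)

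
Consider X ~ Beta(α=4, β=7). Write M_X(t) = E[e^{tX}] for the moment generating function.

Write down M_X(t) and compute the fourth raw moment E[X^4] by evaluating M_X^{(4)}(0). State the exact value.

E[X^4] = M′′′′(0) = 5/143

M_X(t) = ₁F₁(4; 11; t)
M′(t) = 4*₁F₁(5; 12; t)/11
M′′(t) = 5*₁F₁(6; 13; t)/33
M′′′(t) = 10*₁F₁(7; 14; t)/143
M′′′′(t) = 5*₁F₁(8; 15; t)/143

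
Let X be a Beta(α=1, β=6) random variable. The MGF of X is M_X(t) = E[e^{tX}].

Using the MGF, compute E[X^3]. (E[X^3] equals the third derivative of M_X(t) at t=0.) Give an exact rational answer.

E[X^3] = d^3M/dt^3 |_{t=0} = 1/84

M_X(t) = ₁F₁(1; 7; t)
dM/dt = ₁F₁(2; 8; t)/7
d^2M/dt^2 = ₁F₁(3; 9; t)/28
d^3M/dt^3 = ₁F₁(4; 10; t)/84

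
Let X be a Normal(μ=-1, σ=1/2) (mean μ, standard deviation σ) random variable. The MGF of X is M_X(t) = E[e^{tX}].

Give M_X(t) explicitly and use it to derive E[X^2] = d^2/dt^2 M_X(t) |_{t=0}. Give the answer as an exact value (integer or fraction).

E[X^2] = M′′(0) = 5/4

M_X(t) = e^(t^2/8 - t)
M′(t) = t*e^(-t)*e^(t^2/8)/4 - e^(-t)*e^(t^2/8)
M′′(t) = (t^2*e^(t^2/8) - 8*t*e^(t^2/8) + 20*e^(t^2/8))*e^(-t)/16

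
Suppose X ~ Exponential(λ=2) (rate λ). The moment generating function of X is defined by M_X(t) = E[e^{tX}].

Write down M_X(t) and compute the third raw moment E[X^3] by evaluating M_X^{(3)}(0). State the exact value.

E[X^3] = M′′′(0) = 3/4

M_X(t) = 2/(2 - t)
M′(t) = 2/(t^2 - 4*t + 4)
M′′(t) = -4/(t^3 - 6*t^2 + 12*t - 8)
M′′′(t) = 12/(t^4 - 8*t^3 + 24*t^2 - 32*t + 16)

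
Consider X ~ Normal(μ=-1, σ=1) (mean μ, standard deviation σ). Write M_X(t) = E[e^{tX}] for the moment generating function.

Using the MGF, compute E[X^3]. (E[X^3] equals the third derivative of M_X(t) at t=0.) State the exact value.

E[X^3] = D^3[M](0) = -4

M_X(t) = e^(t^2/2 - t)
D^3[M](t) = (t^3*e^(t^2/2) - 3*t^2*e^(t^2/2) + 6*t*e^(t^2/2) - 4*e^(t^2/2))*e^(-t)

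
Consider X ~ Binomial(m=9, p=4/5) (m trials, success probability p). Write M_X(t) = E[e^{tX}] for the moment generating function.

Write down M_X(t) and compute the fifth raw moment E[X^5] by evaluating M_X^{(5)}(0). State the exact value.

E[X^5] = d^5M/dt^5 |_{t=0} = 15306516/625

M_X(t) = (4*e^(t)/5 + 1/5)^9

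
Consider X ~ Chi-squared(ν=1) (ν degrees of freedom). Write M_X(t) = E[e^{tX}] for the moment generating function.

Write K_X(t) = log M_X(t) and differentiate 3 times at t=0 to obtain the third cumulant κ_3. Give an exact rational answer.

M_X(t) = 1/√(1 - 2*t)
K_X(t) = log M_X(t) = -log(1 - 2*t)/2
K^(3)(t) = -8/(8*t^3 - 12*t^2 + 6*t - 1)

κ_3 = K^(3)(0) = 8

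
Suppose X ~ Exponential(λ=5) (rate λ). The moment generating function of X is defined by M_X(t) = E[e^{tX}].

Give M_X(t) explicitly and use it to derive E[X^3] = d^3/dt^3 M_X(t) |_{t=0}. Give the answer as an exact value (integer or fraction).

E[X^3] = d^3M/dt^3 |_{t=0} = 6/125

M_X(t) = 5/(5 - t)
dM/dt = 5/(t^2 - 10*t + 25)
d^2M/dt^2 = -10/(t^3 - 15*t^2 + 75*t - 125)
d^3M/dt^3 = 30/(t^4 - 20*t^3 + 150*t^2 - 500*t + 625)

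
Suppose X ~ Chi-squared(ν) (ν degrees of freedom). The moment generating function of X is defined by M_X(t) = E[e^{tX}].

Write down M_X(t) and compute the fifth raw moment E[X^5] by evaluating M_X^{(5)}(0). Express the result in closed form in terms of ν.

M_X(t) = (1 - 2*t)^(-ν/2)

E[X^5] = M^(5)(0) = ν*(ν^4 + 20*ν^3 + 140*ν^2 + 400*ν + 384)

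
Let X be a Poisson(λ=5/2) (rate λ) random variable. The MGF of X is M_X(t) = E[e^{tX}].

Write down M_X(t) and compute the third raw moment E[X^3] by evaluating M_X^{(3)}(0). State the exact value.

M_X(t) = e^(5*e^(t)/2 - 5/2)
M′(t) = 5*e^(-5/2)*e^(t)*e^(5*e^(t)/2)/2
M′′(t) = (25*e^(2*t)*e^(5*e^(t)/2) + 10*e^(t)*e^(5*e^(t)/2))*e^(-5/2)/4
M′′′(t) = (125*e^(3*t)*e^(5*e^(t)/2) + 150*e^(2*t)*e^(5*e^(t)/2) + 20*e^(t)*e^(5*e^(t)/2))*e^(-5/2)/8

E[X^3] = M′′′(0) = 295/8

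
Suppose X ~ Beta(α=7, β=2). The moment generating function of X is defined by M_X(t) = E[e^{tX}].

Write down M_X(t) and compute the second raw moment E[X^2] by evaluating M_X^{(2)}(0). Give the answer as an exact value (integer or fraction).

E[X^2] = d^2M/dt^2 |_{t=0} = 28/45

M_X(t) = ₁F₁(7; 9; t)
dM/dt = 7*₁F₁(8; 10; t)/9
d^2M/dt^2 = 28*₁F₁(9; 11; t)/45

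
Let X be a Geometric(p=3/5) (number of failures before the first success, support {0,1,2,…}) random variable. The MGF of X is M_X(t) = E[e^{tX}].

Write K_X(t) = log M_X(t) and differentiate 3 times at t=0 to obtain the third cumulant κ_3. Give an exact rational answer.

M_X(t) = 3/(5*(1 - 2*e^(t)/5))
K_X(t) = log M_X(t) = -log(1 - 2*e^(t)/5) - log(5) + log(3)
dK/dt = -2*e^(t)/(2*e^(t) - 5)
d^2K/dt^2 = 10*e^(t)/(4*e^(2*t) - 20*e^(t) + 25)
d^3K/dt^3 = (-20*e^(2*t) - 50*e^(t))/(8*e^(3*t) - 60*e^(2*t) + 150*e^(t) - 125)

κ_3 = d^3K/dt^3 |_{t=0} = 70/27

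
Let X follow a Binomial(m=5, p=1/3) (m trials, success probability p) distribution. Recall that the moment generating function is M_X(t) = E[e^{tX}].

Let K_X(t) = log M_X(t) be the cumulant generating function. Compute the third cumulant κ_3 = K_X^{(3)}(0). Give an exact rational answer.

M_X(t) = (e^(t)/3 + 2/3)^5
K_X(t) = log M_X(t) = 5*log(e^(t)/3 + 2/3)
K′(t) = 5*e^(t)/(e^(t) + 2)
K′′(t) = 10*e^(t)/(e^(2*t) + 4*e^(t) + 4)
K′′′(t) = (-10*e^(2*t) + 20*e^(t))/(e^(3*t) + 6*e^(2*t) + 12*e^(t) + 8)

κ_3 = K′′′(0) = 10/27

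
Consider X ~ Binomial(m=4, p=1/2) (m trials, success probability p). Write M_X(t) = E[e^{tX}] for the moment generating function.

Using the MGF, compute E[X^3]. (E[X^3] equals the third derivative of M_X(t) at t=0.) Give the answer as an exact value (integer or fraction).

M_X(t) = (e^(t)/2 + 1/2)^4
M^(3)(t) = 4*e^(4*t) + 27*e^(3*t)/4 + 3*e^(2*t) + e^(t)/4

E[X^3] = M^(3)(0) = 14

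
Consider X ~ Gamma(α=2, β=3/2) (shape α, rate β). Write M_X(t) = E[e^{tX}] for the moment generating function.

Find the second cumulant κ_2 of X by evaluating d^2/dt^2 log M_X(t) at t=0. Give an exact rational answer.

κ_2 = D^2[K](0) = 8/9

M_X(t) = 9/(4*(3/2 - t)^2)
K_X(t) = log M_X(t) = -2*log(3/2 - t) - 2*log(2) + 2*log(3)
D^2[K](t) = 8/(4*t^2 - 12*t + 9)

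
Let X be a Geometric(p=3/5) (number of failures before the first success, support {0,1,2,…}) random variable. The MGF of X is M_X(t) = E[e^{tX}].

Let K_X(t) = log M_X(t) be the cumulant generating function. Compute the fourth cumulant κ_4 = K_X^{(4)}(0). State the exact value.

κ_4 = d^4K/dt^4 |_{t=0} = 230/27

M_X(t) = 3/(5*(1 - 2*e^(t)/5))
K_X(t) = log M_X(t) = -log(1 - 2*e^(t)/5) - log(5) + log(3)
dK/dt = -2*e^(t)/(2*e^(t) - 5)
d^2K/dt^2 = 10*e^(t)/(4*e^(2*t) - 20*e^(t) + 25)
d^3K/dt^3 = (-20*e^(2*t) - 50*e^(t))/(8*e^(3*t) - 60*e^(2*t) + 150*e^(t) - 125)
d^4K/dt^4 = (40*e^(3*t) + 400*e^(2*t) + 250*e^(t))/(16*e^(4*t) - 160*e^(3*t) + 600*e^(2*t) - 1000*e^(t) + 625)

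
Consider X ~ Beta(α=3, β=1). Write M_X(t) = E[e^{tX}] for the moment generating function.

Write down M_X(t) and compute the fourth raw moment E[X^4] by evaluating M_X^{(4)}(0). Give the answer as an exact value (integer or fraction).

M_X(t) = ₁F₁(3; 4; t)
M^(4)(t) = 3*₁F₁(7; 8; t)/7

E[X^4] = M^(4)(0) = 3/7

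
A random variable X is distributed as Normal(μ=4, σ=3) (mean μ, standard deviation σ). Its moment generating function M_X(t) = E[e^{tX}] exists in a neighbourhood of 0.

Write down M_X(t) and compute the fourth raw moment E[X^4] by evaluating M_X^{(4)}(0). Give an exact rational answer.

E[X^4] = M^(4)(0) = 1363

M_X(t) = e^(9*t^2/2 + 4*t)
M^(4)(t) = 6561*t^4*e^(4*t)*e^(9*t^2/2) + 11664*t^3*e^(4*t)*e^(9*t^2/2) + 12150*t^2*e^(4*t)*e^(9*t^2/2) + 6192*t*e^(4*t)*e^(9*t^2/2) + 1363*e^(4*t)*e^(9*t^2/2)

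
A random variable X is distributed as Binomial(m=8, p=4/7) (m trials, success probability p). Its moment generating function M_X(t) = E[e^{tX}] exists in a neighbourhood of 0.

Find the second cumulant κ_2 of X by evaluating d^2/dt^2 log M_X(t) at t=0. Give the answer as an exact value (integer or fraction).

κ_2 = D^2[K](0) = 96/49

M_X(t) = (4*e^(t)/7 + 3/7)^8
K_X(t) = log M_X(t) = 8*log(4*e^(t)/7 + 3/7)
D^2[K](t) = 96*e^(t)/(16*e^(2*t) + 24*e^(t) + 9)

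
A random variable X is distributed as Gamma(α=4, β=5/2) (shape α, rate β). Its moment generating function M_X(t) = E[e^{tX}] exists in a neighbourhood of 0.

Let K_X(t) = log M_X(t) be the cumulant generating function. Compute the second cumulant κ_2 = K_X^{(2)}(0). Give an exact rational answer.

κ_2 = D^2[K](0) = 16/25

M_X(t) = 625/(16*(5/2 - t)^4)
K_X(t) = log M_X(t) = -4*log(5/2 - t) - 4*log(2) + 4*log(5)
D^2[K](t) = 16/(4*t^2 - 20*t + 25)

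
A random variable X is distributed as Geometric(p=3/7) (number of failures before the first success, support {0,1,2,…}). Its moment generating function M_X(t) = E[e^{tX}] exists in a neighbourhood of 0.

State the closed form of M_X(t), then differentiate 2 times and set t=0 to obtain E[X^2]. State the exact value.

M_X(t) = 3/(7*(1 - 4*e^(t)/7))
D^2[M](t) = (-48*e^(2*t) - 84*e^(t))/(64*e^(3*t) - 336*e^(2*t) + 588*e^(t) - 343)

E[X^2] = D^2[M](0) = 44/9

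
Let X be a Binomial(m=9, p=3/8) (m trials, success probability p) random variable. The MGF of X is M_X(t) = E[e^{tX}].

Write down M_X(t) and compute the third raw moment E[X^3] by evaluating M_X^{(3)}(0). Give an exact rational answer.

M_X(t) = (3*e^(t)/8 + 5/8)^9

E[X^3] = M′′′(0) = 3861/64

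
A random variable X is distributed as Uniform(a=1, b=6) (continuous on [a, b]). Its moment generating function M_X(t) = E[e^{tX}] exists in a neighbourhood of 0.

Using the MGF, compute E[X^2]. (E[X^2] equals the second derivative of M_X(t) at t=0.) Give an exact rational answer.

M_X(t) = (e^(6*t) - e^(t))/(5*t)
dM/dt = (6*t*e^(6*t) - t*e^(t) - e^(6*t) + e^(t))/(5*t^2)
d^2M/dt^2 = (36*t^2*e^(6*t) - t^2*e^(t) - 12*t*e^(6*t) + 2*t*e^(t) + 2*e^(6*t) - 2*e^(t))/(5*t^3)

E[X^2] = d^2M/dt^2 |_{t=0} = 43/3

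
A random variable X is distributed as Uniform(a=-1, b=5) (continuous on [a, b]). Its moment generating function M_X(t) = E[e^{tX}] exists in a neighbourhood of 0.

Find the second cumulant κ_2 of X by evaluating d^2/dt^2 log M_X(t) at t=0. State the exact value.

M_X(t) = (e^(5*t) - e^(-t))/(6*t)
K_X(t) = log M_X(t) = -log(t) + log(e^(5*t) - e^(-t)) - log(6)
K′(t) = (5*t*e^(6*t) + t - e^(6*t) + 1)/(t*e^(6*t) - t)
K′′(t) = (-36*t^2*e^(6*t) + e^(12*t) - 2*e^(6*t) + 1)/(t^2*e^(12*t) - 2*t^2*e^(6*t) + t^2)

κ_2 = K′′(0) = 3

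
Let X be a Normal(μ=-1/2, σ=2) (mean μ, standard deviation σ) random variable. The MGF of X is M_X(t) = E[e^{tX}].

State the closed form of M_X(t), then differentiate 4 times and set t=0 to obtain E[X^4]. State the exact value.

E[X^4] = D^4[M](0) = 865/16

M_X(t) = e^(2*t^2 - t/2)
D^4[M](t) = (4096*t^4*e^(2*t^2) - 2048*t^3*e^(2*t^2) + 6528*t^2*e^(2*t^2) - 1568*t*e^(2*t^2) + 865*e^(2*t^2))*e^(-t/2)/16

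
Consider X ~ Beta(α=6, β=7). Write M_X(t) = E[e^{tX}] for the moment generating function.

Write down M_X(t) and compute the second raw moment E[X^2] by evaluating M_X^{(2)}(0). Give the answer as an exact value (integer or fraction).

M_X(t) = ₁F₁(6; 13; t)
D^2[M](t) = 3*₁F₁(8; 15; t)/13

E[X^2] = D^2[M](0) = 3/13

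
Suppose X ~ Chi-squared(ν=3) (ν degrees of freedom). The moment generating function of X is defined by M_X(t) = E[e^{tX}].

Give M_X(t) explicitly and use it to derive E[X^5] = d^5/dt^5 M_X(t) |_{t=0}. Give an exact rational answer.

E[X^5] = D^5[M](0) = 10395

M_X(t) = (1 - 2*t)^(-3/2)
D^5[M](t) = 10395/(64*t^6*√(1 - 2*t) - 192*t^5*√(1 - 2*t) + 240*t^4*√(1 - 2*t) - 160*t^3*√(1 - 2*t) + 60*t^2*√(1 - 2*t) - 12*t*√(1 - 2*t) + √(1 - 2*t))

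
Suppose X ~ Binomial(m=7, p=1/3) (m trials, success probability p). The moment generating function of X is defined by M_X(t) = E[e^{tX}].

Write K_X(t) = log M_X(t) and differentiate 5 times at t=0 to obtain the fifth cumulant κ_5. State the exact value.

M_X(t) = (e^(t)/3 + 2/3)^7
K_X(t) = log M_X(t) = 7*log(e^(t)/3 + 2/3)
D^5[K](t) = (-14*e^(4*t) + 308*e^(3*t) - 616*e^(2*t) + 112*e^(t))/(e^(5*t) + 10*e^(4*t) + 40*e^(3*t) + 80*e^(2*t) + 80*e^(t) + 32)

κ_5 = D^5[K](0) = -70/81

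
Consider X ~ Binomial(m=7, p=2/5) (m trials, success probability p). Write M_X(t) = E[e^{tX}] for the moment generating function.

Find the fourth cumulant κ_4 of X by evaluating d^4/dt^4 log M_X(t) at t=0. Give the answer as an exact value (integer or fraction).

M_X(t) = (2*e^(t)/5 + 3/5)^7
K_X(t) = log M_X(t) = 7*log(2*e^(t)/5 + 3/5)
D^4[K](t) = (168*e^(3*t) - 1008*e^(2*t) + 378*e^(t))/(16*e^(4*t) + 96*e^(3*t) + 216*e^(2*t) + 216*e^(t) + 81)

κ_4 = D^4[K](0) = -462/625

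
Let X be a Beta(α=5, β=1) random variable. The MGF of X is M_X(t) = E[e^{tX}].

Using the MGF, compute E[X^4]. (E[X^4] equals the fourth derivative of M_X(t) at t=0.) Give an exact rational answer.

E[X^4] = M^(4)(0) = 5/9

M_X(t) = ₁F₁(5; 6; t)
M^(4)(t) = 5*₁F₁(9; 10; t)/9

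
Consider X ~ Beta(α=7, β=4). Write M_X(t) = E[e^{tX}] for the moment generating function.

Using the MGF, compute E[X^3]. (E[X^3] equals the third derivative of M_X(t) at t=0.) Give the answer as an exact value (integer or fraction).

E[X^3] = M′′′(0) = 42/143

M_X(t) = ₁F₁(7; 11; t)
M′(t) = 7*₁F₁(8; 12; t)/11
M′′(t) = 14*₁F₁(9; 13; t)/33
M′′′(t) = 42*₁F₁(10; 14; t)/143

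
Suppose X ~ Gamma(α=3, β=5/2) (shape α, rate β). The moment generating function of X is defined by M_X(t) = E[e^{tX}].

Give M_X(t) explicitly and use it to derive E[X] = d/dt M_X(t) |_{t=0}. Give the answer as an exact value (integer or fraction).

E[X] = M^(1)(0) = 6/5

M_X(t) = 125/(8*(5/2 - t)^3)
M^(1)(t) = 750/(16*t^4 - 160*t^3 + 600*t^2 - 1000*t + 625)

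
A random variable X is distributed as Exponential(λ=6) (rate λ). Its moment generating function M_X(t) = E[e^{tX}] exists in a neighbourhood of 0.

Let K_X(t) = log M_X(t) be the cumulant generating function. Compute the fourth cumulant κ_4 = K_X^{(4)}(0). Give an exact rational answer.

κ_4 = d^4K/dt^4 |_{t=0} = 1/216

M_X(t) = 6/(6 - t)
K_X(t) = log M_X(t) = -log(6 - t) + log(6)
dK/dt = -1/(t - 6)
d^2K/dt^2 = 1/(t^2 - 12*t + 36)
d^3K/dt^3 = -2/(t^3 - 18*t^2 + 108*t - 216)
d^4K/dt^4 = 6/(t^4 - 24*t^3 + 216*t^2 - 864*t + 1296)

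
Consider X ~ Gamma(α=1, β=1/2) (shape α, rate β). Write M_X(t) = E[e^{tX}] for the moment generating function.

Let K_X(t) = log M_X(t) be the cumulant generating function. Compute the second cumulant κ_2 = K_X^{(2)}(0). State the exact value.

κ_2 = D^2[K](0) = 4

M_X(t) = 1/(2*(1/2 - t))
K_X(t) = log M_X(t) = -log(1/2 - t) - log(2)
D^2[K](t) = 4/(4*t^2 - 4*t + 1)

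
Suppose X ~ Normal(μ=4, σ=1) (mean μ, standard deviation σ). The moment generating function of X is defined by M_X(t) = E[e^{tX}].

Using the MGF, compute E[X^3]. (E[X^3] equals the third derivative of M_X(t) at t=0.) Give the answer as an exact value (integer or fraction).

M_X(t) = e^(t^2/2 + 4*t)
M^(3)(t) = t^3*e^(4*t)*e^(t^2/2) + 12*t^2*e^(4*t)*e^(t^2/2) + 51*t*e^(4*t)*e^(t^2/2) + 76*e^(4*t)*e^(t^2/2)

E[X^3] = M^(3)(0) = 76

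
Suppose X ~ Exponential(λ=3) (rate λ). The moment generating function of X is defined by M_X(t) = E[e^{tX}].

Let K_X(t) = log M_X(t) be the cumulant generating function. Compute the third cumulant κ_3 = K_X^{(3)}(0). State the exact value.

κ_3 = K′′′(0) = 2/27

M_X(t) = 3/(3 - t)
K_X(t) = log M_X(t) = -log(3 - t) + log(3)
K′(t) = -1/(t - 3)
K′′(t) = 1/(t^2 - 6*t + 9)
K′′′(t) = -2/(t^3 - 9*t^2 + 27*t - 27)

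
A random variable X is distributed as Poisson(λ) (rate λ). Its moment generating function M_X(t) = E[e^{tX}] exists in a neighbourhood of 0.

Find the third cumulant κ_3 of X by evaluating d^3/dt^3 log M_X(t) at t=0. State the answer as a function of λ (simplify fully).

κ_3 = K′′′(0) = λ

M_X(t) = e^(λ*(e^(t) - 1))
K_X(t) = log M_X(t) = λ*(e^(t) - 1)
K′(t) = λ*e^(t)
K′′(t) = λ*e^(t)
K′′′(t) = λ*e^(t)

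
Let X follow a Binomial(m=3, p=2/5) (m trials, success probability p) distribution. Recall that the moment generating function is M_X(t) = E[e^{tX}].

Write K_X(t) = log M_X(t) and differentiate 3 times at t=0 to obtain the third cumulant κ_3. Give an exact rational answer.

M_X(t) = (2*e^(t)/5 + 3/5)^3
K_X(t) = log M_X(t) = 3*log(2*e^(t)/5 + 3/5)
D^3[K](t) = (-36*e^(2*t) + 54*e^(t))/(8*e^(3*t) + 36*e^(2*t) + 54*e^(t) + 27)

κ_3 = D^3[K](0) = 18/125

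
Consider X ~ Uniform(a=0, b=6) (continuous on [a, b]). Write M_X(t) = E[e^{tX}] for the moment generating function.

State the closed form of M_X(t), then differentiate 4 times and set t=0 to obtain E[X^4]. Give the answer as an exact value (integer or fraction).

E[X^4] = M′′′′(0) = 1296/5

M_X(t) = (e^(6*t) - 1)/(6*t)
M′(t) = (6*t*e^(6*t) - e^(6*t) + 1)/(6*t^2)
M′′(t) = (18*t^2*e^(6*t) - 6*t*e^(6*t) + e^(6*t) - 1)/(3*t^3)
M′′′(t) = (36*t^3*e^(6*t) - 18*t^2*e^(6*t) + 6*t*e^(6*t) - e^(6*t) + 1)/t^4
M′′′′(t) = (216*t^4*e^(6*t) - 144*t^3*e^(6*t) + 72*t^2*e^(6*t) - 24*t*e^(6*t) + 4*e^(6*t) - 4)/t^5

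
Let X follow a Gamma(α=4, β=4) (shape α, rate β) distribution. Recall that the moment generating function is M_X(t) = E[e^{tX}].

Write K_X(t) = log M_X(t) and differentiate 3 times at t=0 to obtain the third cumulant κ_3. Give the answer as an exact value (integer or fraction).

κ_3 = K′′′(0) = 1/8

M_X(t) = 256/(4 - t)^4
K_X(t) = log M_X(t) = -4*log(4 - t) + 8*log(2)
K′(t) = -4/(t - 4)
K′′(t) = 4/(t^2 - 8*t + 16)
K′′′(t) = -8/(t^3 - 12*t^2 + 48*t - 64)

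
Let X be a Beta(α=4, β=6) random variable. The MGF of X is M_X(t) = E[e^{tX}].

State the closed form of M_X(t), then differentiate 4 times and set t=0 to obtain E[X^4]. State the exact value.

E[X^4] = d^4M/dt^4 |_{t=0} = 7/143

M_X(t) = ₁F₁(4; 10; t)
dM/dt = 2*₁F₁(5; 11; t)/5
d^2M/dt^2 = 2*₁F₁(6; 12; t)/11
d^3M/dt^3 = ₁F₁(7; 13; t)/11
d^4M/dt^4 = 7*₁F₁(8; 14; t)/143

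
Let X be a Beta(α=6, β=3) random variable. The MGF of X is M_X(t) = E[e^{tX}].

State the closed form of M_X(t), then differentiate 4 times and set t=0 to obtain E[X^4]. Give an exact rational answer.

M_X(t) = ₁F₁(6; 9; t)
M′(t) = 2*₁F₁(7; 10; t)/3
M′′(t) = 7*₁F₁(8; 11; t)/15
M′′′(t) = 56*₁F₁(9; 12; t)/165
M′′′′(t) = 14*₁F₁(10; 13; t)/55

E[X^4] = M′′′′(0) = 14/55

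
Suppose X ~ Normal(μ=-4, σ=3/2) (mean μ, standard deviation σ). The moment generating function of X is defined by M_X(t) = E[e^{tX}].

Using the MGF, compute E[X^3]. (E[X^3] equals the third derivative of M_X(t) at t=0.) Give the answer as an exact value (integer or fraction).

E[X^3] = M^(3)(0) = -91

M_X(t) = e^(9*t^2/8 - 4*t)
M^(3)(t) = (729*t^3*e^(9*t^2/8) - 3888*t^2*e^(9*t^2/8) + 7884*t*e^(9*t^2/8) - 5824*e^(9*t^2/8))*e^(-4*t)/64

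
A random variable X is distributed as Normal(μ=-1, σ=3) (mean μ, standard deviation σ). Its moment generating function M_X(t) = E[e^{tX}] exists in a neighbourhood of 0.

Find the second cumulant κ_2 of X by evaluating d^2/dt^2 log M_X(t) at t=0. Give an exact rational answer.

κ_2 = d^2K/dt^2 |_{t=0} = 9

M_X(t) = e^(9*t^2/2 - t)
K_X(t) = log M_X(t) = 9*t^2/2 - t
dK/dt = 9*t - 1
d^2K/dt^2 = 9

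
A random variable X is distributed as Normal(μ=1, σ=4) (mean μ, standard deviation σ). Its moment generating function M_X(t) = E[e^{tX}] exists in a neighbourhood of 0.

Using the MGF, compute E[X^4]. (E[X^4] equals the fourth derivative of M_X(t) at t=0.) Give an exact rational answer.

M_X(t) = e^(8*t^2 + t)
dM/dt = 16*t*e^(t)*e^(8*t^2) + e^(t)*e^(8*t^2)
d^2M/dt^2 = 256*t^2*e^(t)*e^(8*t^2) + 32*t*e^(t)*e^(8*t^2) + 17*e^(t)*e^(8*t^2)
d^3M/dt^3 = 4096*t^3*e^(t)*e^(8*t^2) + 768*t^2*e^(t)*e^(8*t^2) + 816*t*e^(t)*e^(8*t^2) + 49*e^(t)*e^(8*t^2)
d^4M/dt^4 = 65536*t^4*e^(t)*e^(8*t^2) + 16384*t^3*e^(t)*e^(8*t^2) + 26112*t^2*e^(t)*e^(8*t^2) + 3136*t*e^(t)*e^(8*t^2) + 865*e^(t)*e^(8*t^2)

E[X^4] = d^4M/dt^4 |_{t=0} = 865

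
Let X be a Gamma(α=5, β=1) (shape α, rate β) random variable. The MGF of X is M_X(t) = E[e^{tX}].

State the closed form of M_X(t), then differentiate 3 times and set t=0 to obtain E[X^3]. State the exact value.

E[X^3] = D^3[M](0) = 210

M_X(t) = (1 - t)^(-5)
D^3[M](t) = 210/(t^8 - 8*t^7 + 28*t^6 - 56*t^5 + 70*t^4 - 56*t^3 + 28*t^2 - 8*t + 1)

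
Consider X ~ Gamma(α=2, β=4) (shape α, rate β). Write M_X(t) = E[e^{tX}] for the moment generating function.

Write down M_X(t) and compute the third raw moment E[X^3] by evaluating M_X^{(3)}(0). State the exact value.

E[X^3] = M′′′(0) = 3/8

M_X(t) = 16/(4 - t)^2
M′(t) = -32/(t^3 - 12*t^2 + 48*t - 64)
M′′(t) = 96/(t^4 - 16*t^3 + 96*t^2 - 256*t + 256)
M′′′(t) = -384/(t^5 - 20*t^4 + 160*t^3 - 640*t^2 + 1280*t - 1024)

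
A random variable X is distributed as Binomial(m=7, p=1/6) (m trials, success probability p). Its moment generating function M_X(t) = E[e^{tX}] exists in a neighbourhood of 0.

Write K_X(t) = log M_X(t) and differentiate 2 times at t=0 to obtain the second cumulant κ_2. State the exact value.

M_X(t) = (e^(t)/6 + 5/6)^7
K_X(t) = log M_X(t) = 7*log(e^(t)/6 + 5/6)
dK/dt = 7*e^(t)/(e^(t) + 5)
d^2K/dt^2 = 35*e^(t)/(e^(2*t) + 10*e^(t) + 25)

κ_2 = d^2K/dt^2 |_{t=0} = 35/36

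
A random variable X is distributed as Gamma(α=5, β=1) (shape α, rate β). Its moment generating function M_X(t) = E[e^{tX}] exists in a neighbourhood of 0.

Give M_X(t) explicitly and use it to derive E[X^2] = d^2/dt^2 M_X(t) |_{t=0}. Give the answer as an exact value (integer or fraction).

E[X^2] = d^2M/dt^2 |_{t=0} = 30

M_X(t) = (1 - t)^(-5)
dM/dt = 5/(t^6 - 6*t^5 + 15*t^4 - 20*t^3 + 15*t^2 - 6*t + 1)
d^2M/dt^2 = -30/(t^7 - 7*t^6 + 21*t^5 - 35*t^4 + 35*t^3 - 21*t^2 + 7*t - 1)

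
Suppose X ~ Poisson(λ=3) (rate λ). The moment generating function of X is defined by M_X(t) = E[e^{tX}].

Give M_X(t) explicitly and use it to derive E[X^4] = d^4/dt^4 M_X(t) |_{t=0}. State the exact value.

M_X(t) = e^(3*e^(t) - 3)
M^(4)(t) = (81*e^(4*t)*e^(3*e^(t)) + 162*e^(3*t)*e^(3*e^(t)) + 63*e^(2*t)*e^(3*e^(t)) + 3*e^(t)*e^(3*e^(t)))*e^(-3)

E[X^4] = M^(4)(0) = 309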